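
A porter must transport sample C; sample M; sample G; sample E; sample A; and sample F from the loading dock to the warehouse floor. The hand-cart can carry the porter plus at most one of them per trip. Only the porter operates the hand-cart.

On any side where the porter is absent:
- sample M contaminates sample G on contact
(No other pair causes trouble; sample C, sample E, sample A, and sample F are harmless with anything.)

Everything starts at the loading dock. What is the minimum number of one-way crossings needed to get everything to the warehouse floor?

11

Counting alone: the porter can take at most 1 across per trip to the warehouse floor, so moving all 6 needs at least 6 loaded trips out, with a return between consecutive ones — at least 11 crossings.
The plan below uses exactly 11 crossings, so it is optimal:
1. Porter goes to the warehouse floor with sample M.
2. Porter goes back to the loading dock alone.
3. Porter goes to the warehouse floor with sample C.
4. Porter goes back to the loading dock alone.
5. Porter goes to the warehouse floor with sample E.
6. Porter goes back to the loading dock alone.
7. Porter goes to the warehouse floor with sample A.
8. Porter goes back to the loading dock alone.
9. Porter goes to the warehouse floor with sample F.
10. Porter goes back to the loading dock alone.
11. Porter goes to the warehouse floor with sample G.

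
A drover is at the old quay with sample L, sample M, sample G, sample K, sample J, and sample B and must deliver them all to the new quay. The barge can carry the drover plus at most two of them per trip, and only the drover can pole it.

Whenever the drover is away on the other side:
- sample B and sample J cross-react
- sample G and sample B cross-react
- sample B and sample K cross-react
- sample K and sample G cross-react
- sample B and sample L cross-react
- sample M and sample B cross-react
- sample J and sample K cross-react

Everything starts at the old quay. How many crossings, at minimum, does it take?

Counting alone: the drover can take at most 2 across per trip to the new quay, so moving all 6 needs at least 3 loaded trips out, with a return between consecutive ones — at least 5 crossings.
The safety rule pushes this higher. Following every safe sequence of crossings, the most of the 6 that can be at the new quay as the barge arrives there on crossings 5, 7 is 4, 5 respectively — never all 6.
So no plan with fewer than 9 crossings exists, and this one achieves 9:
1. Drover goes to the new quay with sample B and sample K.  [the old quay: sample G, sample J, sample L, sample M | the new quay: sample B, sample K]
2. Drover goes back to the old quay with sample K.  [the old quay: sample G, sample J, sample K, sample L, sample M | the new quay: sample B]
3. Drover goes to the new quay with sample K and sample L.  [the old quay: sample G, sample J, sample M | the new quay: sample B, sample K, sample L]
4. Drover goes back to the old quay with sample B.  [the old quay: sample B, sample G, sample J, sample M | the new quay: sample K, sample L]
5. Drover goes to the new quay with sample B and sample M.  [the old quay: sample G, sample J | the new quay: sample B, sample K, sample L, sample M]
6. Drover goes back to the old quay with sample B.  [the old quay: sample B, sample G, sample J | the new quay: sample K, sample L, sample M]
7. Drover goes to the new quay with sample G and sample J.  [the old quay: sample B | the new quay: sample G, sample J, sample K, sample L, sample M]
8. Drover goes back to the old quay with sample K.  [the old quay: sample B, sample K | the new quay: sample G, sample J, sample L, sample M]
9. Drover goes to the new quay with sample B and sample K.  [the old quay: — | the new quay: sample B, sample G, sample J, sample K, sample L, sample M]

9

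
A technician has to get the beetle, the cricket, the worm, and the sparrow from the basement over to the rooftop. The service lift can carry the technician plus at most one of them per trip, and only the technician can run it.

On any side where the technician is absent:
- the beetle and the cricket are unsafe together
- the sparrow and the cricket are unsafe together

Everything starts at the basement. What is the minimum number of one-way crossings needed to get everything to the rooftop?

9

Counting alone: the technician can take at most 1 across per trip to the rooftop, so moving all 4 needs at least 4 loaded trips out, with a return between consecutive ones — at least 7 crossings.
The safety rule pushes this higher. Following every safe sequence of crossings, the most of the 4 that can be at the rooftop as the service lift arrives there on crossing 7 is 3 — never all 4.
So no plan with fewer than 9 crossings exists, and this one achieves 9:
1. Technician goes to the rooftop with the cricket.
2. Technician goes back to the basement alone.
3. Technician goes to the rooftop with the beetle.
4. Technician goes back to the basement with the cricket.
5. Technician goes to the rooftop with the sparrow.
6. Technician goes back to the basement alone.
7. Technician goes to the rooftop with the worm.
8. Technician goes back to the basement alone.
9. Technician goes to the rooftop with the cricket.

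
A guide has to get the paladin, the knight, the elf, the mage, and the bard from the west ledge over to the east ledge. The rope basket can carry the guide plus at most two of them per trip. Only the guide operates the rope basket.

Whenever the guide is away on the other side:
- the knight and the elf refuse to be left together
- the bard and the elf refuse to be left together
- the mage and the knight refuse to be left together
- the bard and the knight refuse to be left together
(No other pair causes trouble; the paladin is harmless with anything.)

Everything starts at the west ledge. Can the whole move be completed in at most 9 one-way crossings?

Yes — this plan uses 7 crossings (≤ 9):
1. Guide goes to the east ledge with the elf and the knight.  [the west ledge: the bard, the mage, the paladin | the east ledge: the elf, the knight]
2. Guide goes back to the west ledge with the knight.  [the west ledge: the bard, the knight, the mage, the paladin | the east ledge: the elf]
3. Guide goes to the east ledge with the knight and the paladin.  [the west ledge: the bard, the mage | the east ledge: the elf, the knight, the paladin]
4. Guide goes back to the west ledge with the knight.  [the west ledge: the bard, the knight, the mage | the east ledge: the elf, the paladin]
5. Guide goes to the east ledge with the knight and the mage.  [the west ledge: the bard | the east ledge: the elf, the knight, the mage, the paladin]
6. Guide goes back to the west ledge with the knight.  [the west ledge: the bard, the knight | the east ledge: the elf, the mage, the paladin]
7. Guide goes to the east ledge with the bard and the knight.  [the west ledge: — | the east ledge: the bard, the elf, the knight, the mage, the paladin]

Yes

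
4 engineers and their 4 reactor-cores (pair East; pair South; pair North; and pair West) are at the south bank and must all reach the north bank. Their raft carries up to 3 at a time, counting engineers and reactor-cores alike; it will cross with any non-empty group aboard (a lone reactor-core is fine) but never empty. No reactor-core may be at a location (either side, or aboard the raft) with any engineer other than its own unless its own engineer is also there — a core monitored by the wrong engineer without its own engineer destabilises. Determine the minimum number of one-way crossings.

9

Counting alone: each trip to the north bank takes at most 3 across and each return brings at least 1 back, so after t trips out (and t−1 returns) at most 3t − (t−1) of the 8 are across; that first reaches 8 at t = 4, so at least 7 crossings are needed.
The safety rule pushes this higher. Following every safe sequence of crossings, the most of the 8 that can be at the north bank as the raft arrives there on crossing 7 is 7 — never all 8.
So no plan with fewer than 9 crossings exists, and this one achieves 9:
1. engineer East and reactor-core East cross → the north bank.
2. engineer East crosses ← the south bank.
3. engineer East, engineer South, and reactor-core South cross → the north bank.
4. engineer East and reactor-core East cross ← the south bank.
5. engineer East, engineer North, and engineer West cross → the north bank.
6. reactor-core South crosses ← the south bank.
7. reactor-core East and reactor-core South cross → the north bank.
8. reactor-core East crosses ← the south bank.
9. reactor-core East, reactor-core North, and reactor-core West cross → the north bank.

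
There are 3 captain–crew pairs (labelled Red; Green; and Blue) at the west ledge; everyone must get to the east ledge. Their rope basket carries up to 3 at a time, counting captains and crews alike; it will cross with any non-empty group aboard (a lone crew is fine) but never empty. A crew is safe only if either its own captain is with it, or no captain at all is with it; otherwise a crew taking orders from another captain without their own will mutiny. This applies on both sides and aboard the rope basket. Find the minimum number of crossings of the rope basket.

5

Counting alone: each trip to the east ledge takes at most 3 across and each return brings at least 1 back, so after t trips out (and t−1 returns) at most 3t − (t−1) of the 6 are across; that first reaches 6 at t = 3, so at least 5 crossings are needed.
The plan below uses exactly 5 crossings, so it is optimal:
1. captain Red and crew Red cross → the east ledge.
2. captain Red crosses ← the west ledge.
3. captain Blue, captain Green, and captain Red cross → the east ledge.
4. crew Red crosses ← the west ledge.
5. crew Blue, crew Green, and crew Red cross → the east ledge.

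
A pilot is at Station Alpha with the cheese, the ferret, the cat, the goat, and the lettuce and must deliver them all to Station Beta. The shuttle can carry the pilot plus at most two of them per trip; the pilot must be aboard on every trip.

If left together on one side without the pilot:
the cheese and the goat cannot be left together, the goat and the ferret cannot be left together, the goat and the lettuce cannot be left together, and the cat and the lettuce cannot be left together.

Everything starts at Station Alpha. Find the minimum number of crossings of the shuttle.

Counting alone: the pilot can take at most 2 across per trip to Station Beta, so moving all 5 needs at least 3 loaded trips out, with a return between consecutive ones — at least 5 crossings.
The plan below uses exactly 5 crossings, so it is optimal:
1. Pilot goes to Station Beta with the cat and the goat.  [Station Alpha: the cheese, the ferret, the lettuce | Station Beta: the cat, the goat]
2. Pilot goes back to Station Alpha alone.  [Station Alpha: the cheese, the ferret, the lettuce | Station Beta: the cat, the goat]
3. Pilot goes to Station Beta with the cheese and the ferret.  [Station Alpha: the lettuce | Station Beta: the cat, the cheese, the ferret, the goat]
4. Pilot goes back to Station Alpha with the goat.  [Station Alpha: the goat, the lettuce | Station Beta: the cat, the cheese, the ferret]
5. Pilot goes to Station Beta with the goat and the lettuce.  [Station Alpha: — | Station Beta: the cat, the cheese, the ferret, the goat, the lettuce]

5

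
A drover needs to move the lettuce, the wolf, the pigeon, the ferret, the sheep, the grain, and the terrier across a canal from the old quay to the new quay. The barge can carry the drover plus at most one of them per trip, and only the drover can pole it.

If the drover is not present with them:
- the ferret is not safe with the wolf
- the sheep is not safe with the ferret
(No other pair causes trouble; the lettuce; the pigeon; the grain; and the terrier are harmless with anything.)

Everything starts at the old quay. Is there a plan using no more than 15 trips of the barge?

Yes

Yes — this plan uses 15 crossings (≤ 15):
1. Drover goes to the new quay with the ferret.  [the old quay: the grain, the lettuce, the pigeon, the sheep, the terrier, the wolf | the new quay: the ferret]
2. Drover goes back to the old quay alone.  [the old quay: the grain, the lettuce, the pigeon, the sheep, the terrier, the wolf | the new quay: the ferret]
3. Drover goes to the new quay with the lettuce.  [the old quay: the grain, the pigeon, the sheep, the terrier, the wolf | the new quay: the ferret, the lettuce]
4. Drover goes back to the old quay alone.  [the old quay: the grain, the pigeon, the sheep, the terrier, the wolf | the new quay: the ferret, the lettuce]
5. Drover goes to the new quay with the wolf.  [the old quay: the grain, the pigeon, the sheep, the terrier | the new quay: the ferret, the lettuce, the wolf]
6. Drover goes back to the old quay with the ferret.  [the old quay: the ferret, the grain, the pigeon, the sheep, the terrier | the new quay: the lettuce, the wolf]
7. Drover goes to the new quay with the sheep.  [the old quay: the ferret, the grain, the pigeon, the terrier | the new quay: the lettuce, the sheep, the wolf]
8. Drover goes back to the old quay alone.  [the old quay: the ferret, the grain, the pigeon, the terrier | the new quay: the lettuce, the sheep, the wolf]
9. Drover goes to the new quay with the pigeon.  [the old quay: the ferret, the grain, the terrier | the new quay: the lettuce, the pigeon, the sheep, the wolf]
10. Drover goes back to the old quay alone.  [the old quay: the ferret, the grain, the terrier | the new quay: the lettuce, the pigeon, the sheep, the wolf]
11. Drover goes to the new quay with the grain.  [the old quay: the ferret, the terrier | the new quay: the grain, the lettuce, the pigeon, the sheep, the wolf]
12. Drover goes back to the old quay alone.  [the old quay: the ferret, the terrier | the new quay: the grain, the lettuce, the pigeon, the sheep, the wolf]
13. Drover goes to the new quay with the terrier.  [the old quay: the ferret | the new quay: the grain, the lettuce, the pigeon, the sheep, the terrier, the wolf]
14. Drover goes back to the old quay alone.  [the old quay: the ferret | the new quay: the grain, the lettuce, the pigeon, the sheep, the terrier, the wolf]
15. Drover goes to the new quay with the ferret.  [the old quay: — | the new quay: the ferret, the grain, the lettuce, the pigeon, the sheep, the terrier, the wolf]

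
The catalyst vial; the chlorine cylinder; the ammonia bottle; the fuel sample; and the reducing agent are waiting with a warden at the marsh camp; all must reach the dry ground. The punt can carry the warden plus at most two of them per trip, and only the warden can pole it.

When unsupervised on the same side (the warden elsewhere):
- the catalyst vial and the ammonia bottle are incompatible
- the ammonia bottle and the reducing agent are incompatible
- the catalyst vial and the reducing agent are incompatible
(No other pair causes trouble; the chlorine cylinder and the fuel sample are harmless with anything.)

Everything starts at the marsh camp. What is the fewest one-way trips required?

Counting alone: the warden can take at most 2 across per trip to the dry ground, so moving all 5 needs at least 3 loaded trips out, with a return between consecutive ones — at least 5 crossings.
The safety rule pushes this higher. Following every safe sequence of crossings, the most of the 5 that can be at the dry ground as the punt arrives there on crossing 5 is 4 — never all 5.
So no plan with fewer than 7 crossings exists, and this one achieves 7:
1. Warden goes to the dry ground with the ammonia bottle and the catalyst vial.  [the marsh camp: the chlorine cylinder, the fuel sample, the reducing agent | the dry ground: the ammonia bottle, the catalyst vial]
2. Warden goes back to the marsh camp with the catalyst vial.  [the marsh camp: the catalyst vial, the chlorine cylinder, the fuel sample, the reducing agent | the dry ground: the ammonia bottle]
3. Warden goes to the dry ground with the catalyst vial and the chlorine cylinder.  [the marsh camp: the fuel sample, the reducing agent | the dry ground: the ammonia bottle, the catalyst vial, the chlorine cylinder]
4. Warden goes back to the marsh camp with the catalyst vial.  [the marsh camp: the catalyst vial, the fuel sample, the reducing agent | the dry ground: the ammonia bottle, the chlorine cylinder]
5. Warden goes to the dry ground with the catalyst vial and the fuel sample.  [the marsh camp: the reducing agent | the dry ground: the ammonia bottle, the catalyst vial, the chlorine cylinder, the fuel sample]
6. Warden goes back to the marsh camp with the catalyst vial.  [the marsh camp: the catalyst vial, the reducing agent | the dry ground: the ammonia bottle, the chlorine cylinder, the fuel sample]
7. Warden goes to the dry ground with the catalyst vial and the reducing agent.  [the marsh camp: — | the dry ground: the ammonia bottle, the catalyst vial, the chlorine cylinder, the fuel sample, the reducing agent]

7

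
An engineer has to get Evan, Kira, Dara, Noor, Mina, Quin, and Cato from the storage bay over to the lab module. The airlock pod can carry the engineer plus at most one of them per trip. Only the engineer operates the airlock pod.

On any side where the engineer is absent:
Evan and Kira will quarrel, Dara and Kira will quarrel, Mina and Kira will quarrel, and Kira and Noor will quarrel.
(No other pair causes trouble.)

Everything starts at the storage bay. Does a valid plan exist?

No

Following every safe sequence of crossings from the start, the most of the 7 that can be at the lab module as the airlock pod arrives there on crossings 1, 3, 5, 7 is 1, 2, 3, 4 respectively; the best ever achieved is 4 of 7.
From crossing 9 on, no configuration arises that was not already reachable earlier: only 44 distinct safe configurations (who is on which side, and where the airlock pod is) can ever be reached, none of them has everyone across, and every continuation just revisits them. So no valid plan exists.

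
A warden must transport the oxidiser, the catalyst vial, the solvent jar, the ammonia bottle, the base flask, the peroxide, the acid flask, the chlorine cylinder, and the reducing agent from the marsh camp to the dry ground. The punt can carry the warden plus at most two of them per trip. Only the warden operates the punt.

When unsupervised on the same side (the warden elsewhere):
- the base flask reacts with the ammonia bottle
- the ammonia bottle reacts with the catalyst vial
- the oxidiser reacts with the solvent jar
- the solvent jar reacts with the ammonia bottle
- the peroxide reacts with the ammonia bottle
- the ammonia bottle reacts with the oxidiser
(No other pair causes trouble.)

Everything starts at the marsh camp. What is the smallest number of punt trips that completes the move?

15

Counting alone: the warden can take at most 2 across per trip to the dry ground, so moving all 9 needs at least 5 loaded trips out, with a return between consecutive ones — at least 9 crossings.
The safety rule pushes this higher. Following every safe sequence of crossings, the most of the 9 that can be at the dry ground as the punt arrives there on crossings 9, 11, 13 is 6, 7, 8 respectively — never all 9.
So no plan with fewer than 15 crossings exists, and this one achieves 15:
1. Warden goes to the dry ground with the ammonia bottle and the oxidiser.
2. Warden goes back to the marsh camp with the oxidiser.
3. Warden goes to the dry ground with the catalyst vial and the oxidiser.
4. Warden goes back to the marsh camp with the ammonia bottle.
5. Warden goes to the dry ground with the ammonia bottle and the base flask.
6. Warden goes back to the marsh camp with the ammonia bottle.
7. Warden goes to the dry ground with the peroxide and the solvent jar.
8. Warden goes back to the marsh camp with the oxidiser.
9. Warden goes to the dry ground with the acid flask and the oxidiser.
10. Warden goes back to the marsh camp with the oxidiser.
11. Warden goes to the dry ground with the chlorine cylinder and the oxidiser.
12. Warden goes back to the marsh camp with the oxidiser.
13. Warden goes to the dry ground with the oxidiser and the reducing agent.
14. Warden goes back to the marsh camp with the oxidiser.
15. Warden goes to the dry ground with the ammonia bottle and the oxidiser.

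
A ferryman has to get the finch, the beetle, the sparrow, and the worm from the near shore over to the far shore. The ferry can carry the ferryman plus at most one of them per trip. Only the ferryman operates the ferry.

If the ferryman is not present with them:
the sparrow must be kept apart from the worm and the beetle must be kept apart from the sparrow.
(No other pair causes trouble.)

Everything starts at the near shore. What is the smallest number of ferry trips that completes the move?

Counting alone: the ferryman can take at most 1 across per trip to the far shore, so moving all 4 needs at least 4 loaded trips out, with a return between consecutive ones — at least 7 crossings.
The safety rule pushes this higher. Following every safe sequence of crossings, the most of the 4 that can be at the far shore as the ferry arrives there on crossing 7 is 3 — never all 4.
So no plan with fewer than 9 crossings exists, and this one achieves 9:
1. Ferryman goes to the far shore with the sparrow.  [the near shore: the beetle, the finch, the worm | the far shore: the sparrow]
2. Ferryman goes back to the near shore alone.  [the near shore: the beetle, the finch, the worm | the far shore: the sparrow]
3. Ferryman goes to the far shore with the finch.  [the near shore: the beetle, the worm | the far shore: the finch, the sparrow]
4. Ferryman goes back to the near shore alone.  [the near shore: the beetle, the worm | the far shore: the finch, the sparrow]
5. Ferryman goes to the far shore with the beetle.  [the near shore: the worm | the far shore: the beetle, the finch, the sparrow]
6. Ferryman goes back to the near shore with the sparrow.  [the near shore: the sparrow, the worm | the far shore: the beetle, the finch]
7. Ferryman goes to the far shore with the worm.  [the near shore: the sparrow | the far shore: the beetle, the finch, the worm]
8. Ferryman goes back to the near shore alone.  [the near shore: the sparrow | the far shore: the beetle, the finch, the worm]
9. Ferryman goes to the far shore with the sparrow.  [the near shore: — | the far shore: the beetle, the finch, the sparrow, the worm]

9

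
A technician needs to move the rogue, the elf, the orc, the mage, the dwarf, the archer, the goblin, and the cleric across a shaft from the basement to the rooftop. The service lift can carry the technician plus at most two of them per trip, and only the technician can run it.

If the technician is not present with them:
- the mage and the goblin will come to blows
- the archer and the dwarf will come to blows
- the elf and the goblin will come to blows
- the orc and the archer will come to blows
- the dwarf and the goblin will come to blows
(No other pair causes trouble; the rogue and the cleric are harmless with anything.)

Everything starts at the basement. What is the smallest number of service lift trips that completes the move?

Counting alone: the technician can take at most 2 across per trip to the rooftop, so moving all 8 needs at least 4 loaded trips out, with a return between consecutive ones — at least 7 crossings.
The safety rule pushes this higher. Following every safe sequence of crossings, the most of the 8 that can be at the rooftop as the service lift arrives there on crossing 7 is 7 — never all 8.
So no plan with fewer than 9 crossings exists, and this one achieves 9:
1. Technician goes to the rooftop with the archer and the goblin.
2. Technician goes back to the basement alone.
3. Technician goes to the rooftop with the elf and the rogue.
4. Technician goes back to the basement with the goblin.
5. Technician goes to the rooftop with the dwarf and the mage.
6. Technician goes back to the basement with the archer.
7. Technician goes to the rooftop with the cleric and the orc.
8. Technician goes back to the basement alone.
9. Technician goes to the rooftop with the archer and the goblin.

9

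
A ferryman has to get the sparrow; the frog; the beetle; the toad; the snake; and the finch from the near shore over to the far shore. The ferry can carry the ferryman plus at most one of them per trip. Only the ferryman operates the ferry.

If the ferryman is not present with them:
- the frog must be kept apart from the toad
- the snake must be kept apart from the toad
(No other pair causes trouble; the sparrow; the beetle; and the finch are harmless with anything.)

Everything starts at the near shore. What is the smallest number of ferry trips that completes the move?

Counting alone: the ferryman can take at most 1 across per trip to the far shore, so moving all 6 needs at least 6 loaded trips out, with a return between consecutive ones — at least 11 crossings.
The safety rule pushes this higher. Following every safe sequence of crossings, the most of the 6 that can be at the far shore as the ferry arrives there on crossing 11 is 5 — never all 6.
So no plan with fewer than 13 crossings exists, and this one achieves 13:
1. Ferryman goes to the far shore with the toad.
2. Ferryman goes back to the near shore alone.
3. Ferryman goes to the far shore with the sparrow.
4. Ferryman goes back to the near shore alone.
5. Ferryman goes to the far shore with the frog.
6. Ferryman goes back to the near shore with the toad.
7. Ferryman goes to the far shore with the snake.
8. Ferryman goes back to the near shore alone.
9. Ferryman goes to the far shore with the beetle.
10. Ferryman goes back to the near shore alone.
11. Ferryman goes to the far shore with the finch.
12. Ferryman goes back to the near shore alone.
13. Ferryman goes to the far shore with the toad.

13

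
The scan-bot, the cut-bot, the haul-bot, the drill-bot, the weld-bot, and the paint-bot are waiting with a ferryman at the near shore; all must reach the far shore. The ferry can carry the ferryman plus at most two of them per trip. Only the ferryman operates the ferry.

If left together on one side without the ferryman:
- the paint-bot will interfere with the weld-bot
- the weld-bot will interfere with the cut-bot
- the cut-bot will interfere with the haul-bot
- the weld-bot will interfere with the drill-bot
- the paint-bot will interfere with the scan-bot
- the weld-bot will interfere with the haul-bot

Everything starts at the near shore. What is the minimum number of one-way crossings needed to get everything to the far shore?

impossible

Whatever the first load, the items left behind include a forbidden pair without the ferryman. No opening move is safe, so no plan exists.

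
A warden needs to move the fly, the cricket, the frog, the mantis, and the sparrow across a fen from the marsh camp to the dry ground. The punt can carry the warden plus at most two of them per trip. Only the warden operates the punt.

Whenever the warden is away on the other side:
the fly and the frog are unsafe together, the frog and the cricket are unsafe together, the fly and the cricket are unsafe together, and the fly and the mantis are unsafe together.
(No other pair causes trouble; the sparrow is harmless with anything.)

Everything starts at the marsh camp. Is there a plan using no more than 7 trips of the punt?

Yes

Yes — this plan uses 7 crossings (≤ 7):
1. Warden goes to the dry ground with the cricket and the fly.  [the marsh camp: the frog, the mantis, the sparrow | the dry ground: the cricket, the fly]
2. Warden goes back to the marsh camp with the fly.  [the marsh camp: the fly, the frog, the mantis, the sparrow | the dry ground: the cricket]
3. Warden goes to the dry ground with the fly and the mantis.  [the marsh camp: the frog, the sparrow | the dry ground: the cricket, the fly, the mantis]
4. Warden goes back to the marsh camp with the fly.  [the marsh camp: the fly, the frog, the sparrow | the dry ground: the cricket, the mantis]
5. Warden goes to the dry ground with the fly and the sparrow.  [the marsh camp: the frog | the dry ground: the cricket, the fly, the mantis, the sparrow]
6. Warden goes back to the marsh camp with the fly.  [the marsh camp: the fly, the frog | the dry ground: the cricket, the mantis, the sparrow]
7. Warden goes to the dry ground with the fly and the frog.  [the marsh camp: — | the dry ground: the cricket, the fly, the frog, the mantis, the sparrow]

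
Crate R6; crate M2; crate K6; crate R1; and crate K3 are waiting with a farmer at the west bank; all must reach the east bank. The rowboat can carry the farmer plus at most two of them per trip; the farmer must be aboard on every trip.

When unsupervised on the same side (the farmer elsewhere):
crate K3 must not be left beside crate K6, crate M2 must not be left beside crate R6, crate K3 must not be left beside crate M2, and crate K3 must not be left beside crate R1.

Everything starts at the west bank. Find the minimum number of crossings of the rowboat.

5

Counting alone: the farmer can take at most 2 across per trip to the east bank, so moving all 5 needs at least 3 loaded trips out, with a return between consecutive ones — at least 5 crossings.
The plan below uses exactly 5 crossings, so it is optimal:
1. Farmer goes to the east bank with crate K3 and crate R6.  [the west bank: crate K6, crate M2, crate R1 | the east bank: crate K3, crate R6]
2. Farmer goes back to the west bank alone.  [the west bank: crate K6, crate M2, crate R1 | the east bank: crate K3, crate R6]
3. Farmer goes to the east bank with crate K6 and crate R1.  [the west bank: crate M2 | the east bank: crate K3, crate K6, crate R1, crate R6]
4. Farmer goes back to the west bank with crate K3.  [the west bank: crate K3, crate M2 | the east bank: crate K6, crate R1, crate R6]
5. Farmer goes to the east bank with crate K3 and crate M2.  [the west bank: — | the east bank: crate K3, crate K6, crate M2, crate R1, crate R6]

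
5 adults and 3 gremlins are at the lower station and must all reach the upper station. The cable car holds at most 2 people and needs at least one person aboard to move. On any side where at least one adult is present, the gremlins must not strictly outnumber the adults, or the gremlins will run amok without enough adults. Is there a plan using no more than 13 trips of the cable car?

Yes — this plan uses 13 crossings (≤ 13):
1. 2 gremlins → the upper station.  (the lower station: 5A 1G; the upper station: 0A 2G)
2. 1 gremlin ← the lower station.  (the lower station: 5A 2G; the upper station: 0A 1G)
3. 2 gremlins → the upper station.  (the lower station: 5A 0G; the upper station: 0A 3G)
4. 1 gremlin ← the lower station.  (the lower station: 5A 1G; the upper station: 0A 2G)
5. 2 adults → the upper station.  (the lower station: 3A 1G; the upper station: 2A 2G)
6. 1 gremlin ← the lower station.  (the lower station: 3A 2G; the upper station: 2A 1G)
7. 1 adult and 1 gremlin → the upper station.  (the lower station: 2A 1G; the upper station: 3A 2G)
8. 1 gremlin ← the lower station.  (the lower station: 2A 2G; the upper station: 3A 1G)
9. 2 gremlins → the upper station.  (the lower station: 2A 0G; the upper station: 3A 3G)
10. 1 gremlin ← the lower station.  (the lower station: 2A 1G; the upper station: 3A 2G)
11. 1 adult and 1 gremlin → the upper station.  (the lower station: 1A 0G; the upper station: 4A 3G)
12. 1 gremlin ← the lower station.  (the lower station: 1A 1G; the upper station: 4A 2G)
13. 1 adult and 1 gremlin → the upper station.  (the lower station: 0A 0G; the upper station: 5A 3G)

Yes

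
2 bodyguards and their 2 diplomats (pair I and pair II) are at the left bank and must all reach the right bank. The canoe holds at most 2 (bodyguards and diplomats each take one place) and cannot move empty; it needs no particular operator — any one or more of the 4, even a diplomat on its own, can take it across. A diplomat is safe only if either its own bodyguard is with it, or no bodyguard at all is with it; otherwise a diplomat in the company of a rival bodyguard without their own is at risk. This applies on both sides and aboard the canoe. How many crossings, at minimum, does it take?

Counting alone: each trip to the right bank takes at most 2 across and each return brings at least 1 back, so after t trips out (and t−1 returns) at most 2t − (t−1) of the 4 are across; that first reaches 4 at t = 3, so at least 5 crossings are needed.
The plan below uses exactly 5 crossings, so it is optimal:
1. bodyguard I and diplomat I cross → the right bank.
2. bodyguard I crosses ← the left bank.
3. bodyguard I and bodyguard II cross → the right bank.
4. bodyguard II crosses ← the left bank.
5. bodyguard II and diplomat II cross → the right bank.

5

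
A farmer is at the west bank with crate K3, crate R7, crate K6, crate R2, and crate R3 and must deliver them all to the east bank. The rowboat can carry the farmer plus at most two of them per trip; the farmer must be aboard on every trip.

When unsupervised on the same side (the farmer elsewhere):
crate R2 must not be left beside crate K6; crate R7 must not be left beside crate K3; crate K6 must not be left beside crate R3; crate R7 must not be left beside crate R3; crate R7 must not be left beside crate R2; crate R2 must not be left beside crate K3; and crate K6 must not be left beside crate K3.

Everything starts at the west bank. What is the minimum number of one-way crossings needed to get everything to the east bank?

Whatever the first load, the items left behind include a forbidden pair without the farmer. No opening move is safe, so no plan exists.

impossible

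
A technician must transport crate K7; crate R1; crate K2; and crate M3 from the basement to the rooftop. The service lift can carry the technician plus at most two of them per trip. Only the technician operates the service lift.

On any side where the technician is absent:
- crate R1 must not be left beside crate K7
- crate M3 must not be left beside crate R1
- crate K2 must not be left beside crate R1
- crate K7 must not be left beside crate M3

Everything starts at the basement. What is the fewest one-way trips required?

Counting alone: the technician can take at most 2 across per trip to the rooftop, so moving all 4 needs at least 2 loaded trips out, with a return between consecutive ones — at least 3 crossings.
The safety rule pushes this higher. Following every safe sequence of crossings, the most of the 4 that can be at the rooftop as the service lift arrives there on crossing 3 is 3 — never all 4.
So no plan with fewer than 5 crossings exists, and this one achieves 5:
1. Technician goes to the rooftop with crate K7 and crate R1.  [the basement: crate K2, crate M3 | the rooftop: crate K7, crate R1]
2. Technician goes back to the basement with crate K7.  [the basement: crate K2, crate K7, crate M3 | the rooftop: crate R1]
3. Technician goes to the rooftop with crate K2 and crate K7.  [the basement: crate M3 | the rooftop: crate K2, crate K7, crate R1]
4. Technician goes back to the basement with crate R1.  [the basement: crate M3, crate R1 | the rooftop: crate K2, crate K7]
5. Technician goes to the rooftop with crate M3 and crate R1.  [the basement: — | the rooftop: crate K2, crate K7, crate M3, crate R1]

5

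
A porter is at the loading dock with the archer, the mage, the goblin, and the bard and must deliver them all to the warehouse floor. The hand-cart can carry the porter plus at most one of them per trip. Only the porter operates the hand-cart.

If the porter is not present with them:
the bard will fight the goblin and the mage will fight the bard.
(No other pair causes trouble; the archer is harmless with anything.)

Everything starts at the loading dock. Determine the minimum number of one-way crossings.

Counting alone: the porter can take at most 1 across per trip to the warehouse floor, so moving all 4 needs at least 4 loaded trips out, with a return between consecutive ones — at least 7 crossings.
The safety rule pushes this higher. Following every safe sequence of crossings, the most of the 4 that can be at the warehouse floor as the hand-cart arrives there on crossing 7 is 3 — never all 4.
So no plan with fewer than 9 crossings exists, and this one achieves 9:
1. Porter goes to the warehouse floor with the bard.
2. Porter goes back to the loading dock alone.
3. Porter goes to the warehouse floor with the archer.
4. Porter goes back to the loading dock alone.
5. Porter goes to the warehouse floor with the mage.
6. Porter goes back to the loading dock with the bard.
7. Porter goes to the warehouse floor with the goblin.
8. Porter goes back to the loading dock alone.
9. Porter goes to the warehouse floor with the bard.

9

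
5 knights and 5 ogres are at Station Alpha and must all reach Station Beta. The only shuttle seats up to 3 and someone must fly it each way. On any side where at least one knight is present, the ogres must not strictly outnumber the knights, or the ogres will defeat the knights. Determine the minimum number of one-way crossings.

11

Counting alone: each trip to Station Beta takes at most 3 across and each return brings at least 1 back, so after t trips out (and t−1 returns) at most 3t − (t−1) of the 10 are across; that first reaches 10 at t = 5, so at least 9 crossings are needed.
The safety rule pushes this higher. Following every safe sequence of crossings, the most of the 10 that can be at Station Beta as the shuttle arrives there on crossing 9 is 9 — never all 10.
So no plan with fewer than 11 crossings exists, and this one achieves 11:
1. 2 ogres → Station Beta.  (Station Alpha: 5K 3O; Station Beta: 0K 2O)
2. 1 ogre ← Station Alpha.  (Station Alpha: 5K 4O; Station Beta: 0K 1O)
3. 3 ogres → Station Beta.  (Station Alpha: 5K 1O; Station Beta: 0K 4O)
4. 1 ogre ← Station Alpha.  (Station Alpha: 5K 2O; Station Beta: 0K 3O)
5. 3 knights → Station Beta.  (Station Alpha: 2K 2O; Station Beta: 3K 3O)
6. 1 knight and 1 ogre ← Station Alpha.  (Station Alpha: 3K 3O; Station Beta: 2K 2O)
7. 3 knights → Station Beta.  (Station Alpha: 0K 3O; Station Beta: 5K 2O)
8. 1 ogre ← Station Alpha.  (Station Alpha: 0K 4O; Station Beta: 5K 1O)
9. 2 ogres → Station Beta.  (Station Alpha: 0K 2O; Station Beta: 5K 3O)
10. 1 ogre ← Station Alpha.  (Station Alpha: 0K 3O; Station Beta: 5K 2O)
11. 3 ogres → Station Beta.  (Station Alpha: 0K 0O; Station Beta: 5K 5O)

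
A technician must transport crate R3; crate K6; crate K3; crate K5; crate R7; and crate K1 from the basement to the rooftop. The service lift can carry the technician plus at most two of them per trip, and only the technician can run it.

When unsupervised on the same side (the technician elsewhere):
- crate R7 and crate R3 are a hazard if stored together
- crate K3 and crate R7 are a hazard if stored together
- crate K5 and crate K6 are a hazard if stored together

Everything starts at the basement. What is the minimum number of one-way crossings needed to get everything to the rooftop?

7

Counting alone: the technician can take at most 2 across per trip to the rooftop, so moving all 6 needs at least 3 loaded trips out, with a return between consecutive ones — at least 5 crossings.
The safety rule pushes this higher. Following every safe sequence of crossings, the most of the 6 that can be at the rooftop as the service lift arrives there on crossing 5 is 5 — never all 6.
So no plan with fewer than 7 crossings exists, and this one achieves 7:
1. Technician goes to the rooftop with crate K6 and crate R7.
2. Technician goes back to the basement alone.
3. Technician goes to the rooftop with crate R3.
4. Technician goes back to the basement with crate R7.
5. Technician goes to the rooftop with crate K1 and crate K3.
6. Technician goes back to the basement alone.
7. Technician goes to the rooftop with crate K5 and crate R7.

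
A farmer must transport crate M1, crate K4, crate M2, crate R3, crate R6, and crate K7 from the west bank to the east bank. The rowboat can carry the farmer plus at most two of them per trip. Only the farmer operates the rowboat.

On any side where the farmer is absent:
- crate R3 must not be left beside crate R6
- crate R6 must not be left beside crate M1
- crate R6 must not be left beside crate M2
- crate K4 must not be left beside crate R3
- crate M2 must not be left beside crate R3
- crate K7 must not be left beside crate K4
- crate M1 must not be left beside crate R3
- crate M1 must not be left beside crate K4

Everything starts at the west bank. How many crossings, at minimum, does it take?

Whatever the first load, the items left behind include a forbidden pair without the farmer. No opening move is safe, so no plan exists.

impossible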